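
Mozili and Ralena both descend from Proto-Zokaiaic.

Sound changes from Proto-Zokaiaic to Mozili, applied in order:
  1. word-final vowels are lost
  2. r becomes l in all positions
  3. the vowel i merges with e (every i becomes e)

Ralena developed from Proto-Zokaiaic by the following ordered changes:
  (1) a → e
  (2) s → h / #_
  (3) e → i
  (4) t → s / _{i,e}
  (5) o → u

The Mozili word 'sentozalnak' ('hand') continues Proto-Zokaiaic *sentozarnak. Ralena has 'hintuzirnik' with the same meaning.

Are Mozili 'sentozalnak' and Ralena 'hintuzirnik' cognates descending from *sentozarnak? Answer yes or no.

yes

Derive the expected Ralena reflex of *sentozarnak:
Ralena: *sentozarnak > sentozernek > hentozernek > hintozirnik > hintuzirnik  (by vowel merger, debuccalisation, vowel merger, vowel merger)
Ralena 'hintuzirnik' matches the regular reflex exactly, so the pair is cognate.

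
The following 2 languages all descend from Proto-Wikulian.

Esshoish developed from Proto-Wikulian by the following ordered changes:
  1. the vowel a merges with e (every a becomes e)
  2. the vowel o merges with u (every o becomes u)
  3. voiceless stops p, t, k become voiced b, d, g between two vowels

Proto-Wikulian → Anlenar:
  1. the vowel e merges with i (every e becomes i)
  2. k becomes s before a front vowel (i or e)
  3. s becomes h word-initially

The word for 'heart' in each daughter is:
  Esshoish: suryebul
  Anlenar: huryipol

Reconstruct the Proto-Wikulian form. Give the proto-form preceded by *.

Position 6: Esshoish has b, Anlenar has p. Anlenar preserves p here (none of its changes turn any other segment into p), so the proto-segment is *p.
Position 5: Esshoish has e, Anlenar has i. Taking the neighbouring segments as reconstructed: Esshoish e could go back to *a or *e; Anlenar i could go back to *e or *i — the one source consistent with every daughter is *e.
Continuing position by position gives *suryepol; check it forward:
Esshoish: *suryepol
  suryepol (rule 1 does not apply)
  suryepol → suryepul   [vowel merger]
  suryepul → suryebul   [intervocalic voicing]
  giving Esshoish suryebul.
Anlenar: *suryepol > suryipol > huryipol  (by vowel merger, debuccalisation)
No other proto-form is consistent with every reflex, so the reconstruction is *suryepol.

*suryepol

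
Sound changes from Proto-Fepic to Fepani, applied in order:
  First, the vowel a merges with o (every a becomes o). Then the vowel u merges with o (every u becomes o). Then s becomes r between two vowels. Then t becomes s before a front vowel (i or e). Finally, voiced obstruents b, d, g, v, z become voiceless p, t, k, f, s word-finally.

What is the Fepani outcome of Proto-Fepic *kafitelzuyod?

kofiselzoyot

Fepani: start from *kafitelzuyod.
  rule 1 (vowel merger): kafitelzuyod → kofitelzuyod
  rule 2 (vowel merger): kofitelzuyod → kofitelzoyod
  rule 3: no change — kofitelzoyod
  rule 4 (palatalisation): kofitelzoyod → kofiselzoyod
  rule 5 (final devoicing): kofiselzoyod → kofiselzoyot
  ⇒ Fepani kofiselzoyot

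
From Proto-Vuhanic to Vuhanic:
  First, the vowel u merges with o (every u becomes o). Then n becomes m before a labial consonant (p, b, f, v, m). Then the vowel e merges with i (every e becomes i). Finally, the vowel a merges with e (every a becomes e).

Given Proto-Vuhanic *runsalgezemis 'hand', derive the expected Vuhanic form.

ronselgizimis

Vuhanic: start from *runsalgezemis.
  rule 1 (vowel merger): runsalgezemis → ronsalgezemis
  rule 2: no change — ronsalgezemis
  rule 3 (vowel merger): ronsalgezemis → ronsalgizimis
  rule 4 (vowel merger): ronsalgizimis → ronselgizimis
  ⇒ Vuhanic ronselgizimis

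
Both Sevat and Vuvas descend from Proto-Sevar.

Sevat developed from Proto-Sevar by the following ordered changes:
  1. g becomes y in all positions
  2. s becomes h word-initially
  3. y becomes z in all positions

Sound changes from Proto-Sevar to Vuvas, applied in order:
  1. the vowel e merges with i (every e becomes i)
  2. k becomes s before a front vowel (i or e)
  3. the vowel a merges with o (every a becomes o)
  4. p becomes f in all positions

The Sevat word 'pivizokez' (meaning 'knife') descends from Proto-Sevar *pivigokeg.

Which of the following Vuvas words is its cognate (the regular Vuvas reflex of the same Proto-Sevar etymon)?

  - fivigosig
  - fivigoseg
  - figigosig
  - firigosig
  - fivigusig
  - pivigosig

Vuvas: *pivigokeg > pivigokig > pivigosig > fivigosig  (by vowel merger, palatalisation, unconditioned shift)
Among the options, 'fivigosig' alone shows every Vuvas change applied in order.

fivigosig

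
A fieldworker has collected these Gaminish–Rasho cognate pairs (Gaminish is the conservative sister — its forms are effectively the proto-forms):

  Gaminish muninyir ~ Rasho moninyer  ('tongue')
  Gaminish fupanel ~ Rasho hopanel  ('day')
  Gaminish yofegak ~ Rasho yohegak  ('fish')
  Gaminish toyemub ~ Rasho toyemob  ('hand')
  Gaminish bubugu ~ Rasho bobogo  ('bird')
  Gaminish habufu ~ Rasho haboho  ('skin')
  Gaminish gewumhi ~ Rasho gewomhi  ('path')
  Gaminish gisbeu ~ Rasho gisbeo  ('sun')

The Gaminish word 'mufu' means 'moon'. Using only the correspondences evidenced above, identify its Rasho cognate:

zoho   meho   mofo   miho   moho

moho

habufu ~ haboho — Gaminish u corresponds to Rasho o after a consonant, before a labial obstruent.
habufu ~ haboho — Gaminish f corresponds to Rasho h between vowels (before a back vowel).
bubugu ~ bobogo, habufu ~ haboho — Gaminish u corresponds to Rasho o word-finally.
Applying these to Gaminish 'mufu':
  mufu → mofu   (u→o after a consonant, before a labial obstruent)
  mofu → mohu   (f→h between vowels (before a back vowel))
  mohu → moho   (u→o word-finally)
So the Rasho cognate is 'moho'.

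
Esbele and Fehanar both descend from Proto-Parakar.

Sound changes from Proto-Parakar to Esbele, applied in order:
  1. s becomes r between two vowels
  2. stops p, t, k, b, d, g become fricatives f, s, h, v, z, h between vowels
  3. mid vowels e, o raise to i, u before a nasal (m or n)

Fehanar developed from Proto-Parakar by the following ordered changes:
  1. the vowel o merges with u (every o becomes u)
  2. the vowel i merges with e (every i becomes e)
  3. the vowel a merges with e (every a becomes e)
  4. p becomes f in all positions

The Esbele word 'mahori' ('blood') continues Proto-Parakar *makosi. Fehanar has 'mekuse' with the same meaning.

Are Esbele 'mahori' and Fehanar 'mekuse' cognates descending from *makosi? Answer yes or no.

yes

Derive the expected Fehanar reflex of *makosi:
Fehanar: *makosi > makusi > makuse > mekuse  (by vowel merger, vowel merger, vowel merger)
Fehanar 'mekuse' matches the regular reflex exactly, so the pair is cognate.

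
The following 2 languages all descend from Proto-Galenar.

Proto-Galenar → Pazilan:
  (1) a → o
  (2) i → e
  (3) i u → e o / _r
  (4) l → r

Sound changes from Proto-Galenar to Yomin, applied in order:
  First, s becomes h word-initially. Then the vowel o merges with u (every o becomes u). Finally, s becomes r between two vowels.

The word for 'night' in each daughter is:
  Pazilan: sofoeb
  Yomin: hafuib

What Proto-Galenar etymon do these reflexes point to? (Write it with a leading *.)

Position 2: Pazilan has o, Yomin has a. Yomin preserves a here (none of its changes turn any other segment into a), so the proto-segment is *a.
Position 1: Pazilan has s, Yomin has h. Pazilan preserves s here (none of its changes turn any other segment into s), so the proto-segment is *s.
Position 5: Pazilan has e, Yomin has i. Yomin preserves i here (none of its changes turn any other segment into i), so the proto-segment is *i.
Continuing position by position gives *safoib; check it forward:
Pazilan: *safoib
  safoib → sofoib   [vowel merger]
  sofoib → sofoeb   [vowel merger]
  sofoeb (rule 3 does not apply)
  sofoeb (rule 4 does not apply)
  giving Pazilan sofoeb.
Yomin: *safoib > hafoib > hafuib  (by debuccalisation, vowel merger)
*safoib is the unique common source.

*safoib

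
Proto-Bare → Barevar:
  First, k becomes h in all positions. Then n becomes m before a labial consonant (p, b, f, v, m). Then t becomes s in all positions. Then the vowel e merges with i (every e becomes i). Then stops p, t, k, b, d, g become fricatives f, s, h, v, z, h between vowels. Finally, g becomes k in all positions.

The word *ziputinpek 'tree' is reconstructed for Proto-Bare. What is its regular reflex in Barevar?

Barevar: *ziputinpek
  ziputinpek → ziputinpeh   [unconditioned shift]
  ziputinpeh → ziputimpeh   [nasal place assimilation]
  ziputimpeh → zipusimpeh   [unconditioned shift]
  zipusimpeh → zipusimpih   [vowel merger]
  zipusimpih → zifusimpih   [intervocalic lenition]
  zifusimpih (rule 6 does not apply)
  giving Barevar zifusimpih.

zifusimpih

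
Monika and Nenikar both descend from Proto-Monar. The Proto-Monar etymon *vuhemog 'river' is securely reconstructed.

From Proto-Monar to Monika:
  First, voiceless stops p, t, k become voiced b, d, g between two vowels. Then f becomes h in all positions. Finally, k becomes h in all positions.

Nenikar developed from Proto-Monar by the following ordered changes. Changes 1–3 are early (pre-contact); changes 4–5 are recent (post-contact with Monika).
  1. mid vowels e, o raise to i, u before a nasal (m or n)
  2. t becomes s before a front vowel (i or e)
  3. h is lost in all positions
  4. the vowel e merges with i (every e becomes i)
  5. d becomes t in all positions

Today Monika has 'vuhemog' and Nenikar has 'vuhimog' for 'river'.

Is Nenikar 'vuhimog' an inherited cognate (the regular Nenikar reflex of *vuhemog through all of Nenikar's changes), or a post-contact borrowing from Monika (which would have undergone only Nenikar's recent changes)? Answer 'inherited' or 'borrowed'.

If inherited, *vuhemog would pass through all of Nenikar's changes:
Nenikar: *vuhemog
  vuhemog → vuhimog   [pre-nasal raising]
  vuhimog (rule 2 does not apply)
  vuhimog → vuimog   [h-loss]
  vuimog (rule 4 does not apply)
  vuimog (rule 5 does not apply)
  giving Nenikar vuimog.
If borrowed from Monika 'vuhemog' after the early changes, it would undergo only the recent ones:
  rule 4 (vowel merger): vuhemog → vuhimog
  rule 5 (unconditioned shift): no change (vuhimog)
  ⇒ as a loan: vuhimog
Nenikar 'vuhimog' matches the loan outcome 'vuhimog', not the inherited 'vuimog' — it skipped the early Nenikar changes, so it was borrowed from Monika.

borrowed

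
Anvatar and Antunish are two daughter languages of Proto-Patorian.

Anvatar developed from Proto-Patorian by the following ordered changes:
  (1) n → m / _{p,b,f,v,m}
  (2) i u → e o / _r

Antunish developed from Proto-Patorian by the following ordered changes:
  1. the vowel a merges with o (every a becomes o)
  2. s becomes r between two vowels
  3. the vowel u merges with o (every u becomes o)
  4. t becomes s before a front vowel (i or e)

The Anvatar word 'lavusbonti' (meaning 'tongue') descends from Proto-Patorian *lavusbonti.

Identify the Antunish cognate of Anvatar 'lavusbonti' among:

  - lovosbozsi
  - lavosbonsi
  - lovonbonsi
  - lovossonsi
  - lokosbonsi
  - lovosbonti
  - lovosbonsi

Antunish: start from *lavusbonti.
  rule 1 (vowel merger): lavusbonti → lovusbonti
  rule 2: no change — lovusbonti
  rule 3 (vowel merger): lovusbonti → lovosbonti
  rule 4 (palatalisation): lovosbonti → lovosbonsi
  ⇒ Antunish lovosbonsi
Only 'lovosbonsi' matches the regular Antunish development of *lavusbonti.

lovosbonsi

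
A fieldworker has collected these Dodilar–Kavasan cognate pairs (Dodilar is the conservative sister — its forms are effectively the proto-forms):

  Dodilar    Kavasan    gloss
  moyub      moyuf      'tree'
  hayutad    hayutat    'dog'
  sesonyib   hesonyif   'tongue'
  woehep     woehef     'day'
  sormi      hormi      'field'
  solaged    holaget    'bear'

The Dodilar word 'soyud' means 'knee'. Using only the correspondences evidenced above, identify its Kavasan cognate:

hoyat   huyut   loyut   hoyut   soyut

sormi ~ hormi, solaged ~ holaget — Dodilar s corresponds to Kavasan h word-initially before a back vowel.
hayutad ~ hayutat, solaged ~ holaget — Dodilar d corresponds to Kavasan t word-finally.
Applying these to Dodilar 'soyud':
  soyud → hoyud   (s→h word-initially before a back vowel)
  hoyud → hoyut   (d→t word-finally)
So the Kavasan cognate is 'hoyut'.

hoyut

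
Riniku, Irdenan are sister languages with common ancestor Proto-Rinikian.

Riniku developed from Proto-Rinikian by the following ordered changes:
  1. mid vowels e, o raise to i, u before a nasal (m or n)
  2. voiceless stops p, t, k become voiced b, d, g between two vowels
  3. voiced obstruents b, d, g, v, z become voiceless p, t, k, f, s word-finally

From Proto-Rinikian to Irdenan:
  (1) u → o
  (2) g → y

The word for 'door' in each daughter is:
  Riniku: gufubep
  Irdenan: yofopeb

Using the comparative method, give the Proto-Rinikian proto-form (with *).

Position 5: Riniku has b, Irdenan has p. Irdenan preserves p here (none of its changes turn any other segment into p), so the proto-segment is *p.
Position 1: Riniku has g, Irdenan has y. Taking the neighbouring segments as reconstructed: Riniku g can only go back to *g; Irdenan y could go back to *g or *y — the one source consistent with every daughter is *g.
Position 4: Riniku has u, Irdenan has o. Taking the neighbouring segments as reconstructed: Riniku u can only go back to *u; Irdenan o could go back to *o or *u — the one source consistent with every daughter is *u.
This points to *gufupeb. Verify forward in each daughter:
Riniku: *gufupeb
  gufupeb (rule 1 does not apply)
  gufupeb → gufubeb   [intervocalic voicing]
  gufubeb → gufubep   [final devoicing]
  giving Riniku gufubep.
Irdenan: *gufupeb > gofopeb > yofopeb  (by vowel merger, unconditioned shift)
*gufupeb is the unique common source.

*gufupeb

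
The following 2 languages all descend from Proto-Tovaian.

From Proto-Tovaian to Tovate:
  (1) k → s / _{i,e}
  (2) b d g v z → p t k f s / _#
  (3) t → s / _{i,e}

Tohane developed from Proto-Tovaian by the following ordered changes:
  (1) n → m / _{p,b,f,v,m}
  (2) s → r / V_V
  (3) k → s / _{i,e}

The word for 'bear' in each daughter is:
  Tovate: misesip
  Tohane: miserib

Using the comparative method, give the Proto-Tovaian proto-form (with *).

*mikesib

Position 5: Tovate has s, Tohane has r. Taking the neighbouring segments as reconstructed: Tovate s could go back to *t or *k or *s; Tohane r could go back to *s or *r — the one source consistent with every daughter is *s.
Position 7: Tovate has p, Tohane has b. Tohane preserves b here (none of its changes turn any other segment into b), so the proto-segment is *b.
This points to *mikesib. Verify forward in each daughter:
Tovate: start from *mikesib.
  rule 1 (palatalisation): mikesib → misesib
  rule 2 (final devoicing): misesib → misesip
  rule 3: no change — misesip
  ⇒ Tovate misesip
Tohane: *mikesib > mikerib > miserib  (by rhotacism, palatalisation)
*mikesib is the unique common source.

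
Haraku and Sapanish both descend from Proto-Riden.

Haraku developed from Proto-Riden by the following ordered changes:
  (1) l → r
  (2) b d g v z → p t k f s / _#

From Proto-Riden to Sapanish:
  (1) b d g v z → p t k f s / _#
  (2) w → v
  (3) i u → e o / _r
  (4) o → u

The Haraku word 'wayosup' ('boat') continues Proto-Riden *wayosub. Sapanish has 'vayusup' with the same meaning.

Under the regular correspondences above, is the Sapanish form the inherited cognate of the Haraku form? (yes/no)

Derive the expected Sapanish reflex of *wayosub:
Sapanish: *wayosub > wayosup > vayosup > vayusup  (by final devoicing, unconditioned shift, vowel merger)
Sapanish 'vayusup' matches the regular reflex exactly, so the pair is cognate.

yes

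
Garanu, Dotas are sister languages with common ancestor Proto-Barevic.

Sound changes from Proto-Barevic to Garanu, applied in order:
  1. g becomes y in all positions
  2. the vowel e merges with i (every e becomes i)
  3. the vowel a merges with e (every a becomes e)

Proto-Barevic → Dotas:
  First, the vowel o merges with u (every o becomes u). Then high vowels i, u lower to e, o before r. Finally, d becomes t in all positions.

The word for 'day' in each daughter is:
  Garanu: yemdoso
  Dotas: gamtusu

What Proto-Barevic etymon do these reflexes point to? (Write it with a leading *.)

Position 7: Garanu has o, Dotas has u. Garanu preserves o here (none of its changes turn any other segment into o), so the proto-segment is *o.
Position 5: Garanu has o, Dotas has u. Garanu preserves o here (none of its changes turn any other segment into o), so the proto-segment is *o.
This points to *gamdoso. Verify forward in each daughter:
Garanu: *gamdoso
  gamdoso → yamdoso   [unconditioned shift]
  yamdoso (rule 2 does not apply)
  yamdoso → yemdoso   [vowel merger]
  giving Garanu yemdoso.
Dotas: *gamdoso > gamdusu > gamtusu  (by vowel merger, unconditioned shift)
No other proto-form is consistent with every reflex, so the reconstruction is *gamdoso.

*gamdoso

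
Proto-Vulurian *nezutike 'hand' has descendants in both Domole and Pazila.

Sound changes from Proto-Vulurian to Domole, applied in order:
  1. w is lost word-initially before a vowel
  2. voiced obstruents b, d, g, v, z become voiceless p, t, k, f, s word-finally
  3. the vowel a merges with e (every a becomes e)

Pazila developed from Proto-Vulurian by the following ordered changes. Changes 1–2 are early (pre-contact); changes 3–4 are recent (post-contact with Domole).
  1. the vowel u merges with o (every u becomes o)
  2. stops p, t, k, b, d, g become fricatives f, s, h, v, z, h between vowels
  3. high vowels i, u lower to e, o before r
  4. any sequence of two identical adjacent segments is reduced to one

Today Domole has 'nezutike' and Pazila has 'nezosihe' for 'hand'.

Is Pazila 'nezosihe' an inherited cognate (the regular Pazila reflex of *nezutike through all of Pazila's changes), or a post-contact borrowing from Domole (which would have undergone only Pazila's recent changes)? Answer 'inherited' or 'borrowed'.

If inherited, *nezutike would pass through all of Pazila's changes:
Pazila: start from *nezutike.
  rule 1 (vowel merger): nezutike → nezotike
  rule 2 (intervocalic lenition): nezotike → nezosihe
  rule 3: no change — nezosihe
  rule 4: no change — nezosihe
  ⇒ Pazila nezosihe
If borrowed from Domole 'nezutike' after the early changes, it would undergo only the recent ones:
  rule 3 (pre-rhotic lowering): no change (nezutike)
  rule 4 (degemination): no change (nezutike)
  ⇒ as a loan: nezutike
Pazila 'nezosihe' matches the inherited outcome exactly, so it is an inherited cognate, not a loan.

inherited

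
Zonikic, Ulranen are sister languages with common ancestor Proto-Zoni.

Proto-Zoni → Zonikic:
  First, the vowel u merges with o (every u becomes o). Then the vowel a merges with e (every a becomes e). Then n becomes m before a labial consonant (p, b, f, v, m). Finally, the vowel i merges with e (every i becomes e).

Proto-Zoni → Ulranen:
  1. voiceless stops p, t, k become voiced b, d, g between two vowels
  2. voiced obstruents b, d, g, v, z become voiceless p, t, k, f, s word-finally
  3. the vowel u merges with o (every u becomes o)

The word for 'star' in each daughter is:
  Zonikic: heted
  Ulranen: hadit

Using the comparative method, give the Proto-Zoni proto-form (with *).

*hatid

Position 3: Zonikic has t, Ulranen has d. Zonikic preserves t here (none of its changes turn any other segment into t), so the proto-segment is *t.
Position 5: Zonikic has d, Ulranen has t. Zonikic preserves d here (none of its changes turn any other segment into d), so the proto-segment is *d.
Position 4: Zonikic has e, Ulranen has i. Ulranen preserves i here (none of its changes turn any other segment into i), so the proto-segment is *i.
Verify the candidate proto-form against each daughter:
Zonikic: start from *hatid.
  rule 1: no change — hatid
  rule 2 (vowel merger): hatid → hetid
  rule 3: no change — hetid
  rule 4 (vowel merger): hetid → heted
  ⇒ Zonikic heted
Ulranen: start from *hatid.
  rule 1 (intervocalic voicing): hatid → hadid
  rule 2 (final devoicing): hadid → hadit
  rule 3: no change — hadit
  ⇒ Ulranen hadit
*hatid is the unique common source.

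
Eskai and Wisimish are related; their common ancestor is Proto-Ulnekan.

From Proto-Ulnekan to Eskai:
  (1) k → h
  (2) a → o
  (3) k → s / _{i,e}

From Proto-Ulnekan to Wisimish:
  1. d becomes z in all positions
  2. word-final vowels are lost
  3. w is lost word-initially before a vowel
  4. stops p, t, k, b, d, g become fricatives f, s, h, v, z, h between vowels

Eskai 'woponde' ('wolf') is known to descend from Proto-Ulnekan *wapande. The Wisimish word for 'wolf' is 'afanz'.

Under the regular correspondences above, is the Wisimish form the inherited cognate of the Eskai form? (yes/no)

Derive the expected Wisimish reflex of *wapande:
Wisimish: *wapande
  wapande → wapanze   [unconditioned shift]
  wapanze → wapanz   [apocope]
  wapanz → apanz   [glide loss]
  apanz → afanz   [intervocalic lenition]
  giving Wisimish afanz.
Wisimish 'afanz' matches the regular reflex exactly, so the pair is cognate.

yes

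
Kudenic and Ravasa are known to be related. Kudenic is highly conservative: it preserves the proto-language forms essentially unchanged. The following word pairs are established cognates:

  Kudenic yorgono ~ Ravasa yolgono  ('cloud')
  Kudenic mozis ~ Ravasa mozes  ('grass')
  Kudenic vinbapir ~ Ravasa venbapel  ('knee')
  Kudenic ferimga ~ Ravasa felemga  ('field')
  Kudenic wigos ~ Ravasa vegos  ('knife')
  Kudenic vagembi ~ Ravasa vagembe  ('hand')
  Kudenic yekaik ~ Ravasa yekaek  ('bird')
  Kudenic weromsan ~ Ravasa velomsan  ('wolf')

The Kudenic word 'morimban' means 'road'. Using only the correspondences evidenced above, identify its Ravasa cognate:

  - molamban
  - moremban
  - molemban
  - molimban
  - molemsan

molemban

ferimga ~ felemga — Kudenic r corresponds to Ravasa l between vowels (before a front vowel).
ferimga ~ felemga — Kudenic i corresponds to Ravasa e after a consonant, before a nasal.
Applying these to Kudenic 'morimban':
  morimban → molimban   (r→l between vowels (before a front vowel))
  molimban → molemban   (i→e after a consonant, before a nasal)
So the Ravasa cognate is 'molemban'.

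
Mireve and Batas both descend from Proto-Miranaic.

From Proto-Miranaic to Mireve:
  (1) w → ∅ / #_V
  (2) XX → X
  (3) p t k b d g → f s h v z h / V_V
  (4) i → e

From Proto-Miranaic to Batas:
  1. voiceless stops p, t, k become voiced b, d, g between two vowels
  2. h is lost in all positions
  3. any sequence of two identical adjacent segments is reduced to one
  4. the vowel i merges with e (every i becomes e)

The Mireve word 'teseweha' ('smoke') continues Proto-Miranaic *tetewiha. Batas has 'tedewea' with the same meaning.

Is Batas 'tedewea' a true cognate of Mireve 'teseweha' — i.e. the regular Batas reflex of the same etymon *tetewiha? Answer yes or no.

Derive the expected Batas reflex of *tetewiha:
Batas: *tetewiha > tedewiha > tedewia > tedewea  (by intervocalic voicing, h-loss, vowel merger)
Batas 'tedewea' matches the regular reflex exactly, so the pair is cognate.

yes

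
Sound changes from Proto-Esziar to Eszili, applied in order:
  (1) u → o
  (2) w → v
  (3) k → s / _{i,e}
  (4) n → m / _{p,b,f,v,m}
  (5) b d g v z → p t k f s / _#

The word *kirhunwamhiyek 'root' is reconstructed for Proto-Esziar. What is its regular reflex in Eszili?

sirhomvamhiyek

Eszili: *kirhunwamhiyek > kirhonwamhiyek > kirhonvamhiyek > sirhonvamhiyek > sirhomvamhiyek  (by vowel merger, unconditioned shift, palatalisation, nasal place assimilation)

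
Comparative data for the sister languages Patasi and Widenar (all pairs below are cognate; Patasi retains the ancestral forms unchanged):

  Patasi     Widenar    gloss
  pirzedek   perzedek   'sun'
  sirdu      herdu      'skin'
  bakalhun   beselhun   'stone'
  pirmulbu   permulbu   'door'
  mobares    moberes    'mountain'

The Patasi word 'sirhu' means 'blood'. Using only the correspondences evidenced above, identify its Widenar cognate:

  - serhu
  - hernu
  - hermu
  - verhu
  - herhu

sirdu ~ herdu — Patasi s corresponds to Widenar h word-initially before a front vowel.
pirzedek ~ perzedek, sirdu ~ herdu — Patasi i corresponds to Widenar e after a consonant, before r.
Applying these to Patasi 'sirhu':
  sirhu → hirhu   (s→h word-initially before a front vowel)
  hirhu → herhu   (i→e after a consonant, before r)
So the Widenar cognate is 'herhu'.

herhu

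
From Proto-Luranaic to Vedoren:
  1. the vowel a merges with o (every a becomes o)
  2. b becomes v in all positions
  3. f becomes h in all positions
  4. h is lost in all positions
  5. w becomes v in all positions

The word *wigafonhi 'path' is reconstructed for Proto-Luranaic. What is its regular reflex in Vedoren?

Vedoren: *wigafonhi > wigofonhi > wigohonhi > wigooni > vigooni  (by vowel merger, unconditioned shift, h-loss, unconditioned shift)

vigooni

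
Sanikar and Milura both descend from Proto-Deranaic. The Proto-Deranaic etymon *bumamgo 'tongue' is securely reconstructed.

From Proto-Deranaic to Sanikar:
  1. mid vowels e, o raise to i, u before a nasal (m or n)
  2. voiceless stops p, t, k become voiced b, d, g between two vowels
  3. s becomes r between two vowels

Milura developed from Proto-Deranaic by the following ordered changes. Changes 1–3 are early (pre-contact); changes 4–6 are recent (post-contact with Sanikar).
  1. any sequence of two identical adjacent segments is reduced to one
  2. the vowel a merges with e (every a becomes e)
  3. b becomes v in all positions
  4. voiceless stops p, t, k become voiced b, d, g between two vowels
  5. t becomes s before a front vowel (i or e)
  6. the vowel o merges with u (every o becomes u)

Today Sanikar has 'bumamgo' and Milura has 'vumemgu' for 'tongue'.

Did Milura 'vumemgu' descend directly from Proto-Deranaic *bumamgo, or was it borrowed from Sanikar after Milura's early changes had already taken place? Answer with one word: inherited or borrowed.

inherited

If inherited, *bumamgo would pass through all of Milura's changes:
Milura: *bumamgo > bumemgo > vumemgo > vumemgu  (by vowel merger, unconditioned shift, vowel merger)
If borrowed from Sanikar 'bumamgo' after the early changes, it would undergo only the recent ones:
  rule 4 (intervocalic voicing): no change (bumamgo)
  rule 5 (palatalisation): no change (bumamgo)
  rule 6 (vowel merger): bumamgo → bumamgu
  ⇒ as a loan: bumamgu
Milura 'vumemgu' matches the inherited outcome exactly, so it is an inherited cognate, not a loan.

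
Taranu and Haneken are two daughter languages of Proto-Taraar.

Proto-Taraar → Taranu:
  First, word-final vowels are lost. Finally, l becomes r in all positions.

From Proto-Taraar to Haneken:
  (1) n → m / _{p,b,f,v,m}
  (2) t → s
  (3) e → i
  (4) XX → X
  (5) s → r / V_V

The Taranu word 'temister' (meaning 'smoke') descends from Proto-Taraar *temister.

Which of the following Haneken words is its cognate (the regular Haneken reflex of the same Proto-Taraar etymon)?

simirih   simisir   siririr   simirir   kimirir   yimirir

Haneken: *temister > semisser > simissir > simisir > simirir  (by unconditioned shift, vowel merger, degemination, rhotacism)
The other candidates each miss or misapply at least one Haneken change.

simirir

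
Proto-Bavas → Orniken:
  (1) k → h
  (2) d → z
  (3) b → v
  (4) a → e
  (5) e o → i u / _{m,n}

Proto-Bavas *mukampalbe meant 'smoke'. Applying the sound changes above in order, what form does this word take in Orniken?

Orniken: start from *mukampalbe.
  rule 1 (unconditioned shift): mukampalbe → muhampalbe
  rule 2: no change — muhampalbe
  rule 3 (unconditioned shift): muhampalbe → muhampalve
  rule 4 (vowel merger): muhampalve → muhempelve
  rule 5 (pre-nasal raising): muhempelve → muhimpelve
  ⇒ Orniken muhimpelve

muhimpelve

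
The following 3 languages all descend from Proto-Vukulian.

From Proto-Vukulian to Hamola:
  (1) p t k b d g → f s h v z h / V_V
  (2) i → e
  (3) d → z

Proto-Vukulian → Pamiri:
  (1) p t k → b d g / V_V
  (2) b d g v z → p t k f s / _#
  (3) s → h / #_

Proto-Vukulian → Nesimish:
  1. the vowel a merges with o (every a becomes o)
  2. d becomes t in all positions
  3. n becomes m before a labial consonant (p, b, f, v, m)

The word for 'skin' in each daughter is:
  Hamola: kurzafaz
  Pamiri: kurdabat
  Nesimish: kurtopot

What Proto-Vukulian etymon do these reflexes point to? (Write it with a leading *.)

Position 5: Hamola has a, Pamiri has a, Nesimish has o. Hamola preserves a here (none of its changes turn any other segment into a), so the proto-segment is *a.
Position 6: Hamola has f, Pamiri has b, Nesimish has p. Nesimish preserves p here (none of its changes turn any other segment into p), so the proto-segment is *p.
Position 7: Hamola has a, Pamiri has a, Nesimish has o. Hamola preserves a here (none of its changes turn any other segment into a), so the proto-segment is *a.
Verify the candidate proto-form against each daughter:
Hamola: *kurdapad > kurdafad > kurzafaz  (by intervocalic lenition, unconditioned shift)
Pamiri: *kurdapad > kurdabad > kurdabat  (by intervocalic voicing, final devoicing)
Nesimish: *kurdapad > kurdopod > kurtopot  (by vowel merger, unconditioned shift)
*kurdapad is the unique common source.

*kurdapad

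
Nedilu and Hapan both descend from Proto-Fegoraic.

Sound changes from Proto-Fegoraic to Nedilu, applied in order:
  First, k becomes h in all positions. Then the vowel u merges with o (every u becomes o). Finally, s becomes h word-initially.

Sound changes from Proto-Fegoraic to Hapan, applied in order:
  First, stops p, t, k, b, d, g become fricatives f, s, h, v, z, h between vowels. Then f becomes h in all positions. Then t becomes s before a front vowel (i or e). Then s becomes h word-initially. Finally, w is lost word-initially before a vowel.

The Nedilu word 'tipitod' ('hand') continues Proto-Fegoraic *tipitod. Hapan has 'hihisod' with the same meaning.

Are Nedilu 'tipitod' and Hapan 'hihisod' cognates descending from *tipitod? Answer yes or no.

yes

Derive the expected Hapan reflex of *tipitod:
Hapan: *tipitod > tifisod > tihisod > sihisod > hihisod  (by intervocalic lenition, unconditioned shift, palatalisation, debuccalisation)
Hapan 'hihisod' matches the regular reflex exactly, so the pair is cognate.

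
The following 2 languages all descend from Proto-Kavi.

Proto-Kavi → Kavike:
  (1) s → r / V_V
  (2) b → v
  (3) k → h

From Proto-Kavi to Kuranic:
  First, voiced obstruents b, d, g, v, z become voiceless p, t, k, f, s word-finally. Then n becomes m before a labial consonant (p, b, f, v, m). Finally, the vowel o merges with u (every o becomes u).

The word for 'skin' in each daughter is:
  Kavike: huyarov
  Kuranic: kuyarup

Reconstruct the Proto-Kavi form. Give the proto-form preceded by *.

*kuyarob

Position 1: Kavike has h, Kuranic has k. Taking the neighbouring segments as reconstructed: Kavike h could go back to *k or *h; Kuranic k can only go back to *k — the one source consistent with every daughter is *k.
Position 6: Kavike has o, Kuranic has u. Kavike preserves o here (none of its changes turn any other segment into o), so the proto-segment is *o.
This points to *kuyarob. Verify forward in each daughter:
Kavike: *kuyarob > kuyarov > huyarov  (by unconditioned shift, unconditioned shift)
Kuranic: *kuyarob
  kuyarob → kuyarop   [final devoicing]
  kuyarop (rule 2 does not apply)
  kuyarop → kuyarup   [vowel merger]
  giving Kuranic kuyarup.
No other proto-form is consistent with every reflex, so the reconstruction is *kuyarob.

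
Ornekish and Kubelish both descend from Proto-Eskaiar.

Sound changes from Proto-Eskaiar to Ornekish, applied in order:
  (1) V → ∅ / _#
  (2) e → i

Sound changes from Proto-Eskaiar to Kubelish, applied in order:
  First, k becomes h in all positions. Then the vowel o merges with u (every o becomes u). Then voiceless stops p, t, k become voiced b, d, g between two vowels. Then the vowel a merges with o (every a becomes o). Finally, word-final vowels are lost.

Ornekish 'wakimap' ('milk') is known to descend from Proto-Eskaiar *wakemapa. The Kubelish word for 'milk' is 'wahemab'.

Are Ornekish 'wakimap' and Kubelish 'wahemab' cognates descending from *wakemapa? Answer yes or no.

Derive the expected Kubelish reflex of *wakemapa:
Kubelish: start from *wakemapa.
  rule 1 (unconditioned shift): wakemapa → wahemapa
  rule 2: no change — wahemapa
  rule 3 (intervocalic voicing): wahemapa → wahemaba
  rule 4 (vowel merger): wahemaba → wohemobo
  rule 5 (apocope): wohemobo → wohemob
  ⇒ Kubelish wohemob
The regular Kubelish reflex would be 'wohemob', but the attested form is 'wahemab'. The correspondence is irregular, so they are not cognates (the Kubelish form has a different source).

no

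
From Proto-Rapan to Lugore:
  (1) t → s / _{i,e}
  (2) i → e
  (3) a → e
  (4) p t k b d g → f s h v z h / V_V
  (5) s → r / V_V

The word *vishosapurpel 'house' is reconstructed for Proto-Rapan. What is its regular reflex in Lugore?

Lugore: start from *vishosapurpel.
  rule 1: no change — vishosapurpel
  rule 2 (vowel merger): vishosapurpel → veshosapurpel
  rule 3 (vowel merger): veshosapurpel → veshosepurpel
  rule 4 (intervocalic lenition): veshosepurpel → veshosefurpel
  rule 5 (rhotacism): veshosefurpel → veshorefurpel
  ⇒ Lugore veshorefurpel

veshorefurpel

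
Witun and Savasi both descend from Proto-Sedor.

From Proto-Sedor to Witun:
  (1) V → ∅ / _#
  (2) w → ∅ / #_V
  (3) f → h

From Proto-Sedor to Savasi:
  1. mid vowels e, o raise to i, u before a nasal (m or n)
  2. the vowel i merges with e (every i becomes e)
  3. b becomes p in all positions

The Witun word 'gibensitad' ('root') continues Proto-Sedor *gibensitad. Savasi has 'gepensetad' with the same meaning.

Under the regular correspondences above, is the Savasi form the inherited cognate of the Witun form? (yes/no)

Derive the expected Savasi reflex of *gibensitad:
Savasi: *gibensitad > gibinsitad > gebensetad > gepensetad  (by pre-nasal raising, vowel merger, unconditioned shift)
Savasi 'gepensetad' matches the regular reflex exactly, so the pair is cognate.

yes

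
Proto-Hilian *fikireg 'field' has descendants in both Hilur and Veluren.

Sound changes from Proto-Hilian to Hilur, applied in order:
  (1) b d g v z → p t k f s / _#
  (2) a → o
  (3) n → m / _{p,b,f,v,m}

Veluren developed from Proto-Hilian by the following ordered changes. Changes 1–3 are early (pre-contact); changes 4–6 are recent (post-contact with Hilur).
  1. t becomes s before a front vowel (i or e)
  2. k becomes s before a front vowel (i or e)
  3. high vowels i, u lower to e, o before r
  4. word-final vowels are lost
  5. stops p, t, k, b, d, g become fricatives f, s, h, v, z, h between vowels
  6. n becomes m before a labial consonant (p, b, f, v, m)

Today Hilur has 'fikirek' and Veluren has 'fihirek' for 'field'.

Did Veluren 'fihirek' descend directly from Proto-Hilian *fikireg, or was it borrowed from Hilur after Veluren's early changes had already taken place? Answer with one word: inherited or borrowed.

If inherited, *fikireg would pass through all of Veluren's changes:
Veluren: *fikireg
  fikireg (rule 1 does not apply)
  fikireg → fisireg   [palatalisation]
  fisireg → fisereg   [pre-rhotic lowering]
  fisereg (rule 4 does not apply)
  fisereg (rule 5 does not apply)
  fisereg (rule 6 does not apply)
  giving Veluren fisereg.
If borrowed from Hilur 'fikirek' after the early changes, it would undergo only the recent ones:
  rule 4 (apocope): no change (fikirek)
  rule 5 (intervocalic lenition): fikirek → fihirek
  rule 6 (nasal place assimilation): no change (fihirek)
  ⇒ as a loan: fihirek
Veluren 'fihirek' matches the loan outcome 'fihirek', not the inherited 'fisereg' — it skipped the early Veluren changes, so it was borrowed from Hilur.

borrowed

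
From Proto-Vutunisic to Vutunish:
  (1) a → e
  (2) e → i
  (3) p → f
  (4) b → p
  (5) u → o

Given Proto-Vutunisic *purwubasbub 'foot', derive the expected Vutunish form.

forwopispop

Vutunish: start from *purwubasbub.
  rule 1 (vowel merger): purwubasbub → purwubesbub
  rule 2 (vowel merger): purwubesbub → purwubisbub
  rule 3 (unconditioned shift): purwubisbub → furwubisbub
  rule 4 (unconditioned shift): furwubisbub → furwupispup
  rule 5 (vowel merger): furwupispup → forwopispop
  ⇒ Vutunish forwopispop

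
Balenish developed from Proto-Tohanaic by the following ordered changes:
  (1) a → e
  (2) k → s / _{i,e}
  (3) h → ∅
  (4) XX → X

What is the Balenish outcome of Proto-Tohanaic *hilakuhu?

Balenish: *hilakuhu > hilekuhu > ilekuu > ileku  (by vowel merger, h-loss, degemination)

ileku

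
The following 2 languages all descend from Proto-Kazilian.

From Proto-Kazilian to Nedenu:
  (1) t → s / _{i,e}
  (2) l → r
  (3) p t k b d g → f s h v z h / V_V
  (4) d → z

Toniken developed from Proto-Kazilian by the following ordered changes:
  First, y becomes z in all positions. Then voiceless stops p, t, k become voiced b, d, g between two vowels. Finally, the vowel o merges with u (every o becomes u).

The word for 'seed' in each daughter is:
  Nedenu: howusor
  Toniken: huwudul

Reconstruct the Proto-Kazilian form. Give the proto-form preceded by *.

*howutol

Position 6: Nedenu has o, Toniken has u. Nedenu preserves o here (none of its changes turn any other segment into o), so the proto-segment is *o.
Position 5: Nedenu has s, Toniken has d. Taking the neighbouring segments as reconstructed: Nedenu s could go back to *t or *s; Toniken d could go back to *t or *d — the one source consistent with every daughter is *t.
Verify the candidate proto-form against each daughter:
Nedenu: start from *howutol.
  rule 1: no change — howutol
  rule 2 (unconditioned shift): howutol → howutor
  rule 3 (intervocalic lenition): howutor → howusor
  rule 4: no change — howusor
  ⇒ Nedenu howusor
Toniken: *howutol
  howutol (rule 1 does not apply)
  howutol → howudol   [intervocalic voicing]
  howudol → huwudul   [vowel merger]
  giving Toniken huwudul.
Only *howutol yields all of Nedenu howusor, Toniken huwudul.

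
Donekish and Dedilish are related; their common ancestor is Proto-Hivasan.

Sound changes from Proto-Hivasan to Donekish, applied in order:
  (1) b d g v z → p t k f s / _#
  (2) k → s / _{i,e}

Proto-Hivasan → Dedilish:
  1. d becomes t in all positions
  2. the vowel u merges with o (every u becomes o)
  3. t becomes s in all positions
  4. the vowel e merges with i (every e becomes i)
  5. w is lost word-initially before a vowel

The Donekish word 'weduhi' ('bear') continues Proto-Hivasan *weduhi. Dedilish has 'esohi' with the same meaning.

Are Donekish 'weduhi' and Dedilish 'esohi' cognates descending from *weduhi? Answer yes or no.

no

Derive the expected Dedilish reflex of *weduhi:
Dedilish: *weduhi
  weduhi → wetuhi   [unconditioned shift]
  wetuhi → wetohi   [vowel merger]
  wetohi → wesohi   [unconditioned shift]
  wesohi → wisohi   [vowel merger]
  wisohi → isohi   [glide loss]
  giving Dedilish isohi.
The regular Dedilish reflex would be 'isohi', but the attested form is 'esohi'. The correspondence is irregular, so they are not cognates (the Dedilish form has a different source).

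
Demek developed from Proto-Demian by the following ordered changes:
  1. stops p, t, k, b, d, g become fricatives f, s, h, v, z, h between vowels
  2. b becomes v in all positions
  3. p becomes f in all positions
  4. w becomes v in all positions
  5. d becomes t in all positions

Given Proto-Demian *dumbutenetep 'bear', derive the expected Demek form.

tumvusenesef

Demek: *dumbutenetep > dumbusenesep > dumvusenesep > dumvusenesef > tumvusenesef  (by intervocalic lenition, unconditioned shift, unconditioned shift, unconditioned shift)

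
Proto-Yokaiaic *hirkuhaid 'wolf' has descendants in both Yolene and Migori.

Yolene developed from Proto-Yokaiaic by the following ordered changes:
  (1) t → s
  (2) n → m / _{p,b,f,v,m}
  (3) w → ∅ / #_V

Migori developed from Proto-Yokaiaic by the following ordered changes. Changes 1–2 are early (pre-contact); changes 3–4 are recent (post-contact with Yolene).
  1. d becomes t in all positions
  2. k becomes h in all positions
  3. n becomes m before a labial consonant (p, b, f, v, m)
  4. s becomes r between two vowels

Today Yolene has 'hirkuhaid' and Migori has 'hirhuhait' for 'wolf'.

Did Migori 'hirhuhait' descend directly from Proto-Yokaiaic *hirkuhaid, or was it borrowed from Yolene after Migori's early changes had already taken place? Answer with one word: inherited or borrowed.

inherited

If inherited, *hirkuhaid would pass through all of Migori's changes:
Migori: *hirkuhaid
  hirkuhaid → hirkuhait   [unconditioned shift]
  hirkuhait → hirhuhait   [unconditioned shift]
  hirhuhait (rule 3 does not apply)
  hirhuhait (rule 4 does not apply)
  giving Migori hirhuhait.
If borrowed from Yolene 'hirkuhaid' after the early changes, it would undergo only the recent ones:
  rule 3 (nasal place assimilation): no change (hirkuhaid)
  rule 4 (rhotacism): no change (hirkuhaid)
  ⇒ as a loan: hirkuhaid
Migori 'hirhuhait' matches the inherited outcome exactly, so it is an inherited cognate, not a loan.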